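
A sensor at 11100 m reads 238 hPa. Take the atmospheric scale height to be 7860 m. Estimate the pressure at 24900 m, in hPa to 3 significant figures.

Between two levels, P₂ = P₁ exp(−Δz/H) with Δz = z₂ − z₁.
Δz = 24900 − 11100 = 13800 m; Δz/H = 13800/7860.0 = 1.7557.
P₂ = 238 × exp(−1.7557) = 238 × 0.17279 = 41.124 hPa.

P ≈ 41.1 hPa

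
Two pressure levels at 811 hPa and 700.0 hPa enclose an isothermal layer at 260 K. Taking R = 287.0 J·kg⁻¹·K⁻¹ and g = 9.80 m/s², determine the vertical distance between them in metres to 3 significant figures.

Δz ≈ 1120 m

Hypsometric equation: Δz = (R T̄/g) ln(P₁/P₂).
R T̄/g = 287.0 × 260 / 9.80 = 7614.3 m.
ln(811/700.0) = ln(1.1586) = 0.14721.
Δz = 7614.3 × 0.14721 = 1120.9 m.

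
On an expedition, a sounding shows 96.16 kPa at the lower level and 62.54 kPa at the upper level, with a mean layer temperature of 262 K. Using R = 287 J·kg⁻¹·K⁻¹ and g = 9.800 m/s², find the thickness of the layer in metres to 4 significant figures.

Δz ≈ 3301 m

Hypsometric equation: Δz = (R T̄/g) ln(P₁/P₂).
R T̄/g = 287 × 262 / 9.800 = 7672.9 m.
ln(96.16/62.54) = ln(1.5376) = 0.43022.
Δz = 7672.9 × 0.43022 = 3301.0 m.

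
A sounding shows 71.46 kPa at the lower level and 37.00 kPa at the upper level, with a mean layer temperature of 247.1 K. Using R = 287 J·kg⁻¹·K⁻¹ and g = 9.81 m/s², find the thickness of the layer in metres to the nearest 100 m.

Hypsometric equation: Δz = (R T̄/g) ln(P₁/P₂).
R T̄/g = 287 × 247.1 / 9.81 = 7229.1 m.
ln(71.46/37.00) = ln(1.9314) = 0.65825.
Δz = 7229.1 × 0.65825 = 4758.6 m.

Δz ≈ 4800 m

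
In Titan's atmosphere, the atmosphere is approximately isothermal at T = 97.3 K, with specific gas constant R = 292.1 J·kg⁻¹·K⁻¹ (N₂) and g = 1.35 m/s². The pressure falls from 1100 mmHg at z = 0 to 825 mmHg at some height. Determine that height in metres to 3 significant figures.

Scale height: H = RT/g = 292.1 × 97.3 / 1.35 = 21053 m.
Invert the barometric formula: z = H ln(P₀/P).
P₀/P = 1100/825 = 1.3333; ln(1.3333) = 0.28766.
z = 21053 × 0.28766 = 6056.1 m.

z ≈ 6060 m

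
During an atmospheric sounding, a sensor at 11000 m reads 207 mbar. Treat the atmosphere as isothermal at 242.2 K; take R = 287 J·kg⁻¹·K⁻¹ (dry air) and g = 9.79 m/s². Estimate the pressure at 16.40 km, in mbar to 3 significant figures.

Scale height: H = RT/g = 287 × 242.2 / 9.79 = 7100.2 m.
Between two levels, P₂ = P₁ exp(−Δz/H) with Δz = z₂ − z₁.
Δz = 16400 − 11000 = 5400.0 m; Δz/H = 5400.0/7100.2 = 0.76054.
P₂ = 207 × exp(−0.76054) = 207 × 0.46741 = 96.754 mbar.

P ≈ 96.8 mbar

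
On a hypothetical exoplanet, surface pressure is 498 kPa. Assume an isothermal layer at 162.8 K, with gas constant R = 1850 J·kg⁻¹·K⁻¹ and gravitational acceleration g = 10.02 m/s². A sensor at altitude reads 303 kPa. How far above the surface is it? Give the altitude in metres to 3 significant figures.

z ≈ 14900 m

Scale height: H = RT/g = 1850 × 162.8 / 10.02 = 30058 m.
Invert the barometric formula: z = H ln(P₀/P).
P₀/P = 498/303 = 1.6436; ln(1.6436) = 0.49689.
z = 30058 × 0.49689 = 14936 m.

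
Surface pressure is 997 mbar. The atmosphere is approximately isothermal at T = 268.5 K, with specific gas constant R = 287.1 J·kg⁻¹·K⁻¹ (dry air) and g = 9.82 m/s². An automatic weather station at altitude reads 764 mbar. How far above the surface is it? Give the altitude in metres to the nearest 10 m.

Scale height: H = RT/g = 287.1 × 268.5 / 9.82 = 7849.9 m.
Invert the barometric formula: z = H ln(P₀/P).
P₀/P = 997/764 = 1.3050; ln(1.3050) = 0.26620.
z = 7849.9 × 0.26620 = 2089.6 m.

z ≈ 2090 m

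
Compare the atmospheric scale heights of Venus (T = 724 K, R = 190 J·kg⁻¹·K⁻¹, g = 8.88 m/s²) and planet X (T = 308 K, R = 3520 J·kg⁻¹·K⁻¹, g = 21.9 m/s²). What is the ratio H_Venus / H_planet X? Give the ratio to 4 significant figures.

H_Venus/H_planet X ≈ 0.3129

H = RT/g for each body.
H_Venus = 190 × 724 / 8.88 = 15491 m.
H_planet X = 3520 × 308 / 21.9 = 49505 m.
H_Venus/H_planet X = 15491/49505 = 0.31292.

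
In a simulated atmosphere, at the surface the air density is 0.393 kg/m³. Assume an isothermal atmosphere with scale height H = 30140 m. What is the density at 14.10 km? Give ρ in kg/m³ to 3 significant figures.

ρ ≈ 0.246 kg/m³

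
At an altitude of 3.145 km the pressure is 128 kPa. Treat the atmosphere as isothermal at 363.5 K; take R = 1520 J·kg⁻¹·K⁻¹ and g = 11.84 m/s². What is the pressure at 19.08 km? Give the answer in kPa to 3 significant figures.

Scale height: H = RT/g = 1520 × 363.5 / 11.84 = 46666 m.
Between two levels, P₂ = P₁ exp(−Δz/H) with Δz = z₂ − z₁.
Δz = 19080 − 3145.0 = 15935 m; Δz/H = 15935/46666 = 0.34147.
P₂ = 128 × exp(−0.34147) = 128 × 0.71072 = 90.972 kPa.

P ≈ 91.0 kPa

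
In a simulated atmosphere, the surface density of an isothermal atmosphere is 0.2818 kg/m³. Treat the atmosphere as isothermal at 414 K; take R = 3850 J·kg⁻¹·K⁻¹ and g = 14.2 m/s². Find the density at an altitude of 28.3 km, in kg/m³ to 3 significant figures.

Scale height: H = RT/g = 3850 × 414 / 14.2 = 112250 m.
In an isothermal atmosphere, density decays like pressure: ρ = ρ₀ exp(−z/H).
z/H = 28300/112250 = 0.25212; exp(−0.25212) = 0.77715.
ρ = 0.2818 × 0.77715 = 0.21900 kg/m³.

ρ ≈ 0.219 kg/m³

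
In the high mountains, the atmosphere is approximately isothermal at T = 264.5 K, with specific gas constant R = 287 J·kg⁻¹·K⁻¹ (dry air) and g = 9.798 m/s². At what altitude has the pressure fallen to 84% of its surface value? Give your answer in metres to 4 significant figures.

Scale height: H = RT/g = 287 × 264.5 / 9.798 = 7747.7 m.
Set P/P₀ = exp(−z/H) = 0.84, so z = −H ln(0.84).
−ln(0.84) = 0.17435; z = 7747.7 × 0.17435 = 1350.8 m.

z ≈ 1351 m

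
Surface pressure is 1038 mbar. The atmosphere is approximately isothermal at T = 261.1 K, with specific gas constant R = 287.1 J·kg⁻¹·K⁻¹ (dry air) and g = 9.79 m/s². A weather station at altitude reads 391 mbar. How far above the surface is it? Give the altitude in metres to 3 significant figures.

z ≈ 7480 m

Scale height: H = RT/g = 287.1 × 261.1 / 9.79 = 7657.0 m.
Invert the barometric formula: z = H ln(P₀/P).
P₀/P = 1038/391 = 2.6547; ln(2.6547) = 0.97633.
z = 7657.0 × 0.97633 = 7475.8 m.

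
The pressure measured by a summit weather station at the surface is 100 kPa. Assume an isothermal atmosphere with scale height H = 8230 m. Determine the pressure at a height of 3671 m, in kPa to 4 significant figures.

Barometric formula: P = P₀ exp(−z/H).
z/H = 3671.0/8230.0 = 0.44605; exp(−0.44605) = 0.64015.
P = 100 × 0.64015 = 64.015 kPa.

P ≈ 64.02 kPa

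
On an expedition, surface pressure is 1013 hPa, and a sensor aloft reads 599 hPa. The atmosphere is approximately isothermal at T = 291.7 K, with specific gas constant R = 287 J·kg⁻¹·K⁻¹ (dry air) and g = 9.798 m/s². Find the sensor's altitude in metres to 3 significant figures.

Scale height: H = RT/g = 287 × 291.7 / 9.798 = 8544.4 m.
Invert the barometric formula: z = H ln(P₀/P).
P₀/P = 1013/599 = 1.6912; ln(1.6912) = 0.52544.
z = 8544.4 × 0.52544 = 4489.6 m.

z ≈ 4490 m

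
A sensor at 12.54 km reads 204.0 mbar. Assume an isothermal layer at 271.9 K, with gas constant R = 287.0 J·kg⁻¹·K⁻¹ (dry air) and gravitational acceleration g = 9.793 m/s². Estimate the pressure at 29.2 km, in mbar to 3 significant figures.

Scale height: H = RT/g = 287.0 × 271.9 / 9.793 = 7968.5 m.
Between two levels, P₂ = P₁ exp(−Δz/H) with Δz = z₂ − z₁.
Δz = 29200 − 12540 = 16660 m; Δz/H = 16660/7968.5 = 2.0907.
P₂ = 204.0 × exp(−2.0907) = 204.0 × 0.12360 = 25.214 mbar.

P ≈ 25.2 mbar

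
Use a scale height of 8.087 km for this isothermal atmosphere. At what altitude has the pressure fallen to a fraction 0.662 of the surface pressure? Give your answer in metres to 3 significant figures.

z ≈ 3340 m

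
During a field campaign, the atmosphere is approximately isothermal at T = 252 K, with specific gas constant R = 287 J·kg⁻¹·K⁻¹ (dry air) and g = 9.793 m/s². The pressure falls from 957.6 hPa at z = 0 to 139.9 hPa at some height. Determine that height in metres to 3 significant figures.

Scale height: H = RT/g = 287 × 252 / 9.793 = 7385.3 m.
Invert the barometric formula: z = H ln(P₀/P).
P₀/P = 957.6/139.9 = 6.8449; ln(6.8449) = 1.9235.
z = 7385.3 × 1.9235 = 14206 m.

z ≈ 14200 m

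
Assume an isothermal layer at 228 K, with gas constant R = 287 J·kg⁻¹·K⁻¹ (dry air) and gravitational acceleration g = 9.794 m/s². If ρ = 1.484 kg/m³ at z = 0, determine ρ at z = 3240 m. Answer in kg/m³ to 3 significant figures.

Scale height: H = RT/g = 287 × 228 / 9.794 = 6681.2 m.
In an isothermal atmosphere, density decays like pressure: ρ = ρ₀ exp(−z/H).
z/H = 3240.0/6681.2 = 0.48494; exp(−0.48494) = 0.61573.
ρ = 1.484 × 0.61573 = 0.91374 kg/m³.

ρ ≈ 0.914 kg/m³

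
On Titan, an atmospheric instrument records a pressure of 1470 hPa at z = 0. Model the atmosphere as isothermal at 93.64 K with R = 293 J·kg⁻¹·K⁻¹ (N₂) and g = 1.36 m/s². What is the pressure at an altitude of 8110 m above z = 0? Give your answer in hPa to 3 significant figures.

P ≈ 983 hPa

Scale height: H = RT/g = 293 × 93.64 / 1.36 = 20174 m.
Barometric formula: P = P₀ exp(−z/H).
z/H = 8110.0/20174 = 0.40200; exp(−0.40200) = 0.66898.
P = 1470 × 0.66898 = 983.40 hPa.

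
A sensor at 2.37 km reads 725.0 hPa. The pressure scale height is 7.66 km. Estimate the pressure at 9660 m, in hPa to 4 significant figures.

P ≈ 279.9 hPa

Between two levels, P₂ = P₁ exp(−Δz/H) with Δz = z₂ − z₁.
Δz = 9660.0 − 2370.0 = 7290.0 m; Δz/H = 7290.0/7660.0 = 0.95170.
P₂ = 725.0 × exp(−0.95170) = 725.0 × 0.38608 = 279.91 hPa.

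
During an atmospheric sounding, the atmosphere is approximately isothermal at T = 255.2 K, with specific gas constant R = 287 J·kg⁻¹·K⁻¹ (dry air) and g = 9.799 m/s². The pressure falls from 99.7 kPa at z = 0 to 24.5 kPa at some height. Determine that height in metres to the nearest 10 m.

z ≈ 10490 m

Scale height: H = RT/g = 287 × 255.2 / 9.799 = 7474.5 m.
Invert the barometric formula: z = H ln(P₀/P).
P₀/P = 99.7/24.5 = 4.0694; ln(4.0694) = 1.4035.
z = 7474.5 × 1.4035 = 10490 m.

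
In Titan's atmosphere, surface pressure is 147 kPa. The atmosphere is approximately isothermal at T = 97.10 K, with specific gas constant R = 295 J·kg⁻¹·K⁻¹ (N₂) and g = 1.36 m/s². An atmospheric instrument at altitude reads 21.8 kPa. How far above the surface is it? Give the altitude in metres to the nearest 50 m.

z ≈ 40200 m

Scale height: H = RT/g = 295 × 97.10 / 1.36 = 21062 m.
Invert the barometric formula: z = H ln(P₀/P).
P₀/P = 147/21.8 = 6.7431; ln(6.7431) = 1.9085.
z = 21062 × 1.9085 = 40197 m.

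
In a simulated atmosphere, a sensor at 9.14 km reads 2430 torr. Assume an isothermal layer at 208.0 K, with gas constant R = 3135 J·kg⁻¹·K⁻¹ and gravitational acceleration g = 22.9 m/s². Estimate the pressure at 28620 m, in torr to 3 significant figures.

P ≈ 1230 torr

Scale height: H = RT/g = 3135 × 208.0 / 22.9 = 28475 m.
Between two levels, P₂ = P₁ exp(−Δz/H) with Δz = z₂ − z₁.
Δz = 28620 − 9140.0 = 19480 m; Δz/H = 19480/28475 = 0.68411.
P₂ = 2430 × exp(−0.68411) = 2430 × 0.50454 = 1226.0 torr.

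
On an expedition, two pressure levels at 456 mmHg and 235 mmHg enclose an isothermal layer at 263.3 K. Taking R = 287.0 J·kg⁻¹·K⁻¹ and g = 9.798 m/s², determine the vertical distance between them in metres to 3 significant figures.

Hypsometric equation: Δz = (R T̄/g) ln(P₁/P₂).
R T̄/g = 287.0 × 263.3 / 9.798 = 7712.5 m.
ln(456/235) = ln(1.9404) = 0.66289.
Δz = 7712.5 × 0.66289 = 5112.5 m.

Δz ≈ 5110 m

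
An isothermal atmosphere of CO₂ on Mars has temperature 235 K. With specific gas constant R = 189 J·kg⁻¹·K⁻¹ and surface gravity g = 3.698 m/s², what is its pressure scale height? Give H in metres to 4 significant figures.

The scale height of an isothermal atmosphere is H = RT/g.
H = 189 × 235 / 3.698 = 44415/3.698 = 12011 m.

H ≈ 12010 m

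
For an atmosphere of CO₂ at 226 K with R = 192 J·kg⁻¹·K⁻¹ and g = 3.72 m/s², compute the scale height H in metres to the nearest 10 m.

H ≈ 11660 m

The scale height of an isothermal atmosphere is H = RT/g.
H = 192 × 226 / 3.72 = 43392/3.72 = 11665 m.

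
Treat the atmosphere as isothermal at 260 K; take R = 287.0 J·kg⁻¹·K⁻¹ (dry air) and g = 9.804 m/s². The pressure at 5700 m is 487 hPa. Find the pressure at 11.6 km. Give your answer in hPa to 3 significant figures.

Scale height: H = RT/g = 287.0 × 260 / 9.804 = 7611.2 m.
Between two levels, P₂ = P₁ exp(−Δz/H) with Δz = z₂ − z₁.
Δz = 11600 − 5700.0 = 5900.0 m; Δz/H = 5900.0/7611.2 = 0.77517.
P₂ = 487 × exp(−0.77517) = 487 × 0.46063 = 224.33 hPa.

P ≈ 224 hPa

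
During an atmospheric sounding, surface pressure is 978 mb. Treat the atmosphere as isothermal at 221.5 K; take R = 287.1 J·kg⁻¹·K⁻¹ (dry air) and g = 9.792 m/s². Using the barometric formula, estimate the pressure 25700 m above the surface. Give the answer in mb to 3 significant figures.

P ≈ 18.7 mb

Scale height: H = RT/g = 287.1 × 221.5 / 9.792 = 6494.3 m.
Barometric formula: P = P₀ exp(−z/H).
z/H = 25700/6494.3 = 3.9573; exp(−3.9573) = 0.019115.
P = 978 × 0.019115 = 18.694 mb.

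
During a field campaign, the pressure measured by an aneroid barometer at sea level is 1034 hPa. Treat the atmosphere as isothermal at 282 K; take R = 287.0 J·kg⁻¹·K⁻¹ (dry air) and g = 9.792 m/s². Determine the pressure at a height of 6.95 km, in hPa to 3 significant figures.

Scale height: H = RT/g = 287.0 × 282 / 9.792 = 8265.3 m.
Barometric formula: P = P₀ exp(−z/H).
z/H = 6950.0/8265.3 = 0.84086; exp(−0.84086) = 0.43134.
P = 1034 × 0.43134 = 446.01 hPa.

P ≈ 446 hPa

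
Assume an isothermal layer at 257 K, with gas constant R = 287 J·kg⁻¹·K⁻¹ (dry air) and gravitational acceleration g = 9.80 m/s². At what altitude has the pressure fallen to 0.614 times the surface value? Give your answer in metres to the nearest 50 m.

Scale height: H = RT/g = 287 × 257 / 9.80 = 7526.4 m.
Set P/P₀ = exp(−z/H) = 0.614, so z = −H ln(0.614).
−ln(0.614) = 0.48776; z = 7526.4 × 0.48776 = 3671.1 m.

z ≈ 3650 m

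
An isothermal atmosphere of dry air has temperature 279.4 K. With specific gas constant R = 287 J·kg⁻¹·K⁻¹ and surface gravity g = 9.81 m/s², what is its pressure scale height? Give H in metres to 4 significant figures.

H ≈ 8174 m

The scale height of an isothermal atmosphere is H = RT/g.
H = 287 × 279.4 / 9.81 = 80188/9.81 = 8174.1 m.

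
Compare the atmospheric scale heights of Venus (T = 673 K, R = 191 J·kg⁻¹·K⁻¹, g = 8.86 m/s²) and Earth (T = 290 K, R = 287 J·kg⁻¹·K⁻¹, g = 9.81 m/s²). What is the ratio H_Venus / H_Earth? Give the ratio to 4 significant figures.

H = RT/g for each body.
H_Venus = 191 × 673 / 8.86 = 14508 m.
H_Earth = 287 × 290 / 9.81 = 8484.2 m.
H_Venus/H_Earth = 14508/8484.2 = 1.7100.

H_Venus/H_Earth ≈ 1.710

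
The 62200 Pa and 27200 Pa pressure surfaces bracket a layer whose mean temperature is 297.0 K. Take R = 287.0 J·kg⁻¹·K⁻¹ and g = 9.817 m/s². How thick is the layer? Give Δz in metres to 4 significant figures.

Δz ≈ 7182 m

Hypsometric equation: Δz = (R T̄/g) ln(P₁/P₂).
R T̄/g = 287.0 × 297.0 / 9.817 = 8682.8 m.
ln(62200/27200) = ln(2.2868) = 0.82715.
Δz = 8682.8 × 0.82715 = 7182.0 m.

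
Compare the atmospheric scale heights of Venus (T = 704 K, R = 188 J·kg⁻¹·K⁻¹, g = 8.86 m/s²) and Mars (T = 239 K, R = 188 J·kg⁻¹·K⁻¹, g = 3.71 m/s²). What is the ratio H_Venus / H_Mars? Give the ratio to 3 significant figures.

H = RT/g for each body.
H_Venus = 188 × 704 / 8.86 = 14938 m.
H_Mars = 188 × 239 / 3.71 = 12111 m.
H_Venus/H_Mars = 14938/12111 = 1.2334.

H_Venus/H_Mars ≈ 1.23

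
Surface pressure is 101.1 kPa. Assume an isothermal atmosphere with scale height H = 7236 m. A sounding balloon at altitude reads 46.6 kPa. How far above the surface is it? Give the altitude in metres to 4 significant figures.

Invert the barometric formula: z = H ln(P₀/P).
P₀/P = 101.1/46.6 = 2.1695; ln(2.1695) = 0.77450.
z = 7236.0 × 0.77450 = 5604.3 m.

z ≈ 5604 m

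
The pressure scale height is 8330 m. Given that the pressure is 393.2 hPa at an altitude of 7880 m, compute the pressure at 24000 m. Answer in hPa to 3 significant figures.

P ≈ 56.8 hPa

Between two levels, P₂ = P₁ exp(−Δz/H) with Δz = z₂ − z₁.
Δz = 24000 − 7880.0 = 16120 m; Δz/H = 16120/8330.0 = 1.9352.
P₂ = 393.2 × exp(−1.9352) = 393.2 × 0.14440 = 56.778 hPa.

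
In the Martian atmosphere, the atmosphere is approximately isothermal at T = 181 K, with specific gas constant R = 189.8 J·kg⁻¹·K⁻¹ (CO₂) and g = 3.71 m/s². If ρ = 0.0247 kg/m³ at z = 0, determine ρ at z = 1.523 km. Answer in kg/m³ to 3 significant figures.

ρ ≈ 0.0210 kg/m³

Scale height: H = RT/g = 189.8 × 181 / 3.71 = 9259.8 m.
In an isothermal atmosphere, density decays like pressure: ρ = ρ₀ exp(−z/H).
z/H = 1523.0/9259.8 = 0.16447; exp(−0.16447) = 0.84834.
ρ = 0.0247 × 0.84834 = 0.020954 kg/m³.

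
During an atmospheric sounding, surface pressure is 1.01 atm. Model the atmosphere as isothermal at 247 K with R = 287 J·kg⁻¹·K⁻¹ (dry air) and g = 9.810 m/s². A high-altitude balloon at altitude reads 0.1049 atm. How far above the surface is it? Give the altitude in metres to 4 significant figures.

Scale height: H = RT/g = 287 × 247 / 9.810 = 7226.2 m.
Invert the barometric formula: z = H ln(P₀/P).
P₀/P = 1.01/0.1049 = 9.6282; ln(9.6282) = 2.2647.
z = 7226.2 × 2.2647 = 16365 m.

z ≈ 16370 m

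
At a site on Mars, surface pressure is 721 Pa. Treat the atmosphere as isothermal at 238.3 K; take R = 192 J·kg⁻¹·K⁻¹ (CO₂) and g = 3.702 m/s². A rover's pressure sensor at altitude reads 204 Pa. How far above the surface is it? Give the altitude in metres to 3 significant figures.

z ≈ 15600 m

Scale height: H = RT/g = 192 × 238.3 / 3.702 = 12359 m.
Invert the barometric formula: z = H ln(P₀/P).
P₀/P = 721/204 = 3.5343; ln(3.5343) = 1.2625.
z = 12359 × 1.2625 = 15603 m.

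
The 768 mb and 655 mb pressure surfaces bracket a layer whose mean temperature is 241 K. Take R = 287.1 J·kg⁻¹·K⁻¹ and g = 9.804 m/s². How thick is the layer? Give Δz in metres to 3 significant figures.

Hypsometric equation: Δz = (R T̄/g) ln(P₁/P₂).
R T̄/g = 287.1 × 241 / 9.804 = 7057.4 m.
ln(768/655) = ln(1.1725) = 0.15914.
Δz = 7057.4 × 0.15914 = 1123.1 m.

Δz ≈ 1120 m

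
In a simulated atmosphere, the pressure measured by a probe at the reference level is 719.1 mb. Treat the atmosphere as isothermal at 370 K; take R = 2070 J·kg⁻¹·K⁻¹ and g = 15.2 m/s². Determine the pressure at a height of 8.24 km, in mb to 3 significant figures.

P ≈ 611 mb

Scale height: H = RT/g = 2070 × 370 / 15.2 = 50388 m.
Barometric formula: P = P₀ exp(−z/H).
z/H = 8240.0/50388 = 0.16353; exp(−0.16353) = 0.84914.
P = 719.1 × 0.84914 = 610.62 mb.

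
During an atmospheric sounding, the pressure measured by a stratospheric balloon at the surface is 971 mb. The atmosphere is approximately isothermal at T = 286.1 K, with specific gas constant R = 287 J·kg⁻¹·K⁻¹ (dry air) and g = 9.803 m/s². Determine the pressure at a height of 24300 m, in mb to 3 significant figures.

P ≈ 53.4 mb

Scale height: H = RT/g = 287 × 286.1 / 9.803 = 8376.1 m.
Barometric formula: P = P₀ exp(−z/H).
z/H = 24300/8376.1 = 2.9011; exp(−2.9011) = 0.054963.
P = 971 × 0.054963 = 53.369 mb.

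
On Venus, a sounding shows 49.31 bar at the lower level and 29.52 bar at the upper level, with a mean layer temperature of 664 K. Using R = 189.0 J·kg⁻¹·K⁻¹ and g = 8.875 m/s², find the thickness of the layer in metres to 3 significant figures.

Δz ≈ 7250 m

Hypsometric equation: Δz = (R T̄/g) ln(P₁/P₂).
R T̄/g = 189.0 × 664 / 8.875 = 14140 m.
ln(49.31/29.52) = ln(1.6704) = 0.51306.
Δz = 14140 × 0.51306 = 7254.7 m.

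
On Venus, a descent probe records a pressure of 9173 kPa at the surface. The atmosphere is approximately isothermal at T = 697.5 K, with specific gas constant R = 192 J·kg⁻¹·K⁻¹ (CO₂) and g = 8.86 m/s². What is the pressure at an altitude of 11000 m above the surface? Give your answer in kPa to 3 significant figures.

P ≈ 4430 kPa

Scale height: H = RT/g = 192 × 697.5 / 8.86 = 15115 m.
Barometric formula: P = P₀ exp(−z/H).
z/H = 11000/15115 = 0.72775; exp(−0.72775) = 0.48299.
P = 9173 × 0.48299 = 4430.5 kPa.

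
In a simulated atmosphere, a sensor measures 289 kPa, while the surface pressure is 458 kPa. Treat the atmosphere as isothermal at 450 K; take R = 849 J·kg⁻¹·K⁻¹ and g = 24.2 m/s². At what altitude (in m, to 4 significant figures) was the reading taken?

z ≈ 7269 m

Scale height: H = RT/g = 849 × 450 / 24.2 = 15787 m.
Invert the barometric formula: z = H ln(P₀/P).
P₀/P = 458/289 = 1.5848; ln(1.5848) = 0.46046.
z = 15787 × 0.46046 = 7269.3 m.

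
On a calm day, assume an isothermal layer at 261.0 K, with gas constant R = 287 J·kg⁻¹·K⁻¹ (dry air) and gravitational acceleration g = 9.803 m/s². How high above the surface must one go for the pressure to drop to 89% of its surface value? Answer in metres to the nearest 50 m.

Scale height: H = RT/g = 287 × 261.0 / 9.803 = 7641.2 m.
Set P/P₀ = exp(−z/H) = 0.89, so z = −H ln(0.89).
−ln(0.89) = 0.11653; z = 7641.2 × 0.11653 = 890.43 m.

z ≈ 900 m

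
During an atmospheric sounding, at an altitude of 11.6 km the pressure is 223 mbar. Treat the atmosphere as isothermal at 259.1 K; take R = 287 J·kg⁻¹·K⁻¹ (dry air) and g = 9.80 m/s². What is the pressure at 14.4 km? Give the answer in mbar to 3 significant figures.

Scale height: H = RT/g = 287 × 259.1 / 9.80 = 7587.9 m.
Between two levels, P₂ = P₁ exp(−Δz/H) with Δz = z₂ − z₁.
Δz = 14400 − 11600 = 2800.0 m; Δz/H = 2800.0/7587.9 = 0.36901.
P₂ = 223 × exp(−0.36901) = 223 × 0.69142 = 154.19 mbar.

P ≈ 154 mbar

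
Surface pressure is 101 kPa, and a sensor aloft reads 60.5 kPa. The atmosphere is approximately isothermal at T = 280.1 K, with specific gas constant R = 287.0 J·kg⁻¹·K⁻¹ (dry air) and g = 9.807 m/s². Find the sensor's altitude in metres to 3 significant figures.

z ≈ 4200 m

Scale height: H = RT/g = 287.0 × 280.1 / 9.807 = 8197.1 m.
Invert the barometric formula: z = H ln(P₀/P).
P₀/P = 101/60.5 = 1.6694; ln(1.6694) = 0.51246.
z = 8197.1 × 0.51246 = 4200.7 m.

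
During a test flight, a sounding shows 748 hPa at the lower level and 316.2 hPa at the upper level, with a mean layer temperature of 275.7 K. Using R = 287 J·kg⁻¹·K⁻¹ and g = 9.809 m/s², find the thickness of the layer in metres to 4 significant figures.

Hypsometric equation: Δz = (R T̄/g) ln(P₁/P₂).
R T̄/g = 287 × 275.7 / 9.809 = 8066.7 m.
ln(748/316.2) = ln(2.3656) = 0.86103.
Δz = 8066.7 × 0.86103 = 6945.7 m.

Δz ≈ 6946 m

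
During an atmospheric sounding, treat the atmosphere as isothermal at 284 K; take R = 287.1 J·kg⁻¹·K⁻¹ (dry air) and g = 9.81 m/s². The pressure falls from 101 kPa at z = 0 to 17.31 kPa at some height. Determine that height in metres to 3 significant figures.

Scale height: H = RT/g = 287.1 × 284 / 9.81 = 8311.6 m.
Invert the barometric formula: z = H ln(P₀/P).
P₀/P = 101/17.31 = 5.8348; ln(5.8348) = 1.7638.
z = 8311.6 × 1.7638 = 14660 m.

z ≈ 14700 m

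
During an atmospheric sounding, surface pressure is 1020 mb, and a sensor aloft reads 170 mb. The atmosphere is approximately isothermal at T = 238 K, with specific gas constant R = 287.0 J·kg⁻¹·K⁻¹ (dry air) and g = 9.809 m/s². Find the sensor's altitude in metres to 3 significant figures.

z ≈ 12500 m

Scale height: H = RT/g = 287.0 × 238 / 9.809 = 6963.6 m.
Invert the barometric formula: z = H ln(P₀/P).
P₀/P = 1020/170 = 6.0000; ln(6.0000) = 1.7918.
z = 6963.6 × 1.7918 = 12477 m.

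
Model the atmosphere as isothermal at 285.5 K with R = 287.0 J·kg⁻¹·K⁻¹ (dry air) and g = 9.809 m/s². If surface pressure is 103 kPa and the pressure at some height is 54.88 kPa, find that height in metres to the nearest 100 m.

Scale height: H = RT/g = 287.0 × 285.5 / 9.809 = 8353.4 m.
Invert the barometric formula: z = H ln(P₀/P).
P₀/P = 103/54.88 = 1.8768; ln(1.8768) = 0.62957.
z = 8353.4 × 0.62957 = 5259.1 m.

z ≈ 5300 m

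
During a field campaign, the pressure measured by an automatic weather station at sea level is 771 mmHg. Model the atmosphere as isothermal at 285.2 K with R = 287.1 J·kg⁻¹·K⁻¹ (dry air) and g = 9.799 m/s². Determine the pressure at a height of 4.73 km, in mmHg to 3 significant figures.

P ≈ 438 mmHg

Scale height: H = RT/g = 287.1 × 285.2 / 9.799 = 8356.0 m.
Barometric formula: P = P₀ exp(−z/H).
z/H = 4730.0/8356.0 = 0.56606; exp(−0.56606) = 0.56776.
P = 771 × 0.56776 = 437.74 mmHg.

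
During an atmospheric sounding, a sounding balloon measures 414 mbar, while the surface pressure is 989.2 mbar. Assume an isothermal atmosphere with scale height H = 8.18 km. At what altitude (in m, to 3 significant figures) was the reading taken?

Invert the barometric formula: z = H ln(P₀/P).
P₀/P = 989.2/414 = 2.3894; ln(2.3894) = 0.87104.
z = 8180.0 × 0.87104 = 7125.1 m.

z ≈ 7130 m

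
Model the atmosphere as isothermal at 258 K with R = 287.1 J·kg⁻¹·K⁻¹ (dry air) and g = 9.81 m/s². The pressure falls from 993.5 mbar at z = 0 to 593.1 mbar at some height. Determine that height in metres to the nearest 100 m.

Scale height: H = RT/g = 287.1 × 258 / 9.81 = 7550.6 m.
Invert the barometric formula: z = H ln(P₀/P).
P₀/P = 993.5/593.1 = 1.6751; ln(1.6751) = 0.51587.
z = 7550.6 × 0.51587 = 3895.1 m.

z ≈ 3900 m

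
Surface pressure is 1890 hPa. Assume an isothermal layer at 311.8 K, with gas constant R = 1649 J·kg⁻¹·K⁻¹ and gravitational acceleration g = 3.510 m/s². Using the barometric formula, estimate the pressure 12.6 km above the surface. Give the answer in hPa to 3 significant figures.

P ≈ 1730 hPa

Scale height: H = RT/g = 1649 × 311.8 / 3.510 = 146480 m.
Barometric formula: P = P₀ exp(−z/H).
z/H = 12600/146480 = 0.086019; exp(−0.086019) = 0.91758.
P = 1890 × 0.91758 = 1734.2 hPa.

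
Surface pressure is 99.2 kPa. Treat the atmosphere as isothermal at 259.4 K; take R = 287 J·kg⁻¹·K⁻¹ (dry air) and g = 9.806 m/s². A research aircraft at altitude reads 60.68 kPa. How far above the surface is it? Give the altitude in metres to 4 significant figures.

z ≈ 3732 m

Scale height: H = RT/g = 287 × 259.4 / 9.806 = 7592.1 m.
Invert the barometric formula: z = H ln(P₀/P).
P₀/P = 99.2/60.68 = 1.6348; ln(1.6348) = 0.49152.
z = 7592.1 × 0.49152 = 3731.7 m.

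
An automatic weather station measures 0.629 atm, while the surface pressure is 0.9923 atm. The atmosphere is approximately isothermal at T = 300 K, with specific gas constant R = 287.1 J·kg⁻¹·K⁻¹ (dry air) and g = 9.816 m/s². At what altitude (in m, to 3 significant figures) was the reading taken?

Scale height: H = RT/g = 287.1 × 300 / 9.816 = 8774.4 m.
Invert the barometric formula: z = H ln(P₀/P).
P₀/P = 0.9923/0.629 = 1.5776; ln(1.5776) = 0.45590.
z = 8774.4 × 0.45590 = 4000.2 m.

z ≈ 4000 m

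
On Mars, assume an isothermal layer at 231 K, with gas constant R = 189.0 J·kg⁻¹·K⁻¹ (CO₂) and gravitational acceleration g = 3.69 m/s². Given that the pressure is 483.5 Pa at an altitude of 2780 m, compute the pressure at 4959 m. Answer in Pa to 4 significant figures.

Scale height: H = RT/g = 189.0 × 231 / 3.69 = 11832 m.
Between two levels, P₂ = P₁ exp(−Δz/H) with Δz = z₂ − z₁.
Δz = 4959.0 − 2780.0 = 2179.0 m; Δz/H = 2179.0/11832 = 0.18416.
P₂ = 483.5 × exp(−0.18416) = 483.5 × 0.83180 = 402.18 Pa.

P ≈ 402.2 Pa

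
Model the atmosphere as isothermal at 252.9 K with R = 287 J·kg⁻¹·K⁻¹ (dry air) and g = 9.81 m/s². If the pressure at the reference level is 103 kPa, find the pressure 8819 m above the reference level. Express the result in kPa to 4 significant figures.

P ≈ 31.27 kPa

Scale height: H = RT/g = 287 × 252.9 / 9.81 = 7398.8 m.
Barometric formula: P = P₀ exp(−z/H).
z/H = 8819.0/7398.8 = 1.1920; exp(−1.1920) = 0.30361.
P = 103 × 0.30361 = 31.272 kPa.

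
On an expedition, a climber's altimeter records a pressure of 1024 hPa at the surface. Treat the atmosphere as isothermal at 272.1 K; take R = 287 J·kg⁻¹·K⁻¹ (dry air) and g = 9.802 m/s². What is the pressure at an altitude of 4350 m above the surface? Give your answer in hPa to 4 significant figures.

Scale height: H = RT/g = 287 × 272.1 / 9.802 = 7967.0 m.
Barometric formula: P = P₀ exp(−z/H).
z/H = 4350.0/7967.0 = 0.54600; exp(−0.54600) = 0.57926.
P = 1024 × 0.57926 = 593.16 hPa.

P ≈ 593.2 hPa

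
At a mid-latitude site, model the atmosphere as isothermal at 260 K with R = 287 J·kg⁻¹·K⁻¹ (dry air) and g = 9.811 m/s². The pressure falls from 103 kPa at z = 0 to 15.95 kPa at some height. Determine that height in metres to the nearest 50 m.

z ≈ 14200 m

Scale height: H = RT/g = 287 × 260 / 9.811 = 7605.7 m.
Invert the barometric formula: z = H ln(P₀/P).
P₀/P = 103/15.95 = 6.4577; ln(6.4577) = 1.8653.
z = 7605.7 × 1.8653 = 14187 m.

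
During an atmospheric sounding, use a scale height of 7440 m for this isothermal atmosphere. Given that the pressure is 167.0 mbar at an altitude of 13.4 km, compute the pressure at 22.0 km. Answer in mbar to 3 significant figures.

Between two levels, P₂ = P₁ exp(−Δz/H) with Δz = z₂ − z₁.
Δz = 22000 − 13400 = 8600.0 m; Δz/H = 8600.0/7440.0 = 1.1559.
P₂ = 167.0 × exp(−1.1559) = 167.0 × 0.31477 = 52.567 mbar.

P ≈ 52.6 mbar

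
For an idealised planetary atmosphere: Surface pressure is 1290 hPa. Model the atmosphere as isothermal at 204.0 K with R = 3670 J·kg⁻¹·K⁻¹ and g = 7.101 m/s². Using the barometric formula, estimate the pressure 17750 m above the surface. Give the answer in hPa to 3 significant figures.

Scale height: H = RT/g = 3670 × 204.0 / 7.101 = 105430 m.
Barometric formula: P = P₀ exp(−z/H).
z/H = 17750/105430 = 0.16836; exp(−0.16836) = 0.84505.
P = 1290 × 0.84505 = 1090.1 hPa.

P ≈ 1090 hPa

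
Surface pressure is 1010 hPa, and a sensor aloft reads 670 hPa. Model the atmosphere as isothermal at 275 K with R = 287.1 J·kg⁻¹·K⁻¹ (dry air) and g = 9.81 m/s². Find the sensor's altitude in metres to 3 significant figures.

z ≈ 3300 m

Scale height: H = RT/g = 287.1 × 275 / 9.81 = 8048.2 m.
Invert the barometric formula: z = H ln(P₀/P).
P₀/P = 1010/670 = 1.5075; ln(1.5075) = 0.41045.
z = 8048.2 × 0.41045 = 3303.4 m.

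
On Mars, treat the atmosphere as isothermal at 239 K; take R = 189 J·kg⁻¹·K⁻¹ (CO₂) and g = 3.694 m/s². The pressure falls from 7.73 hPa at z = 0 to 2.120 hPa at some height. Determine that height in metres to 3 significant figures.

Scale height: H = RT/g = 189 × 239 / 3.694 = 12228 m.
Invert the barometric formula: z = H ln(P₀/P).
P₀/P = 7.73/2.120 = 3.6462; ln(3.6462) = 1.2937.
z = 12228 × 1.2937 = 15819 m.

z ≈ 15800 m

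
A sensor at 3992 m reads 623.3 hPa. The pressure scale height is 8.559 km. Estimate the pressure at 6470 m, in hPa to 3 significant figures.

Between two levels, P₂ = P₁ exp(−Δz/H) with Δz = z₂ − z₁.
Δz = 6470.0 − 3992.0 = 2478.0 m; Δz/H = 2478.0/8559.0 = 0.28952.
P₂ = 623.3 × exp(−0.28952) = 623.3 × 0.74862 = 466.61 hPa.

P ≈ 467 hPa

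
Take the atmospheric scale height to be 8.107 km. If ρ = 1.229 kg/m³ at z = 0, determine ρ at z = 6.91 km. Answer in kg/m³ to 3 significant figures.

In an isothermal atmosphere, density decays like pressure: ρ = ρ₀ exp(−z/H).
z/H = 6910.0/8107.0 = 0.85235; exp(−0.85235) = 0.42641.
ρ = 1.229 × 0.42641 = 0.52406 kg/m³.

ρ ≈ 0.524 kg/m³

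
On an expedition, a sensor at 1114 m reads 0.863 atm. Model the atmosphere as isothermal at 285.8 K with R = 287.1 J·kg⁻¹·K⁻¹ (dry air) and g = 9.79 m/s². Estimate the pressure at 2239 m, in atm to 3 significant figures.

P ≈ 0.755 atm

Scale height: H = RT/g = 287.1 × 285.8 / 9.79 = 8381.3 m.
Between two levels, P₂ = P₁ exp(−Δz/H) with Δz = z₂ − z₁.
Δz = 2239.0 − 1114.0 = 1125.0 m; Δz/H = 1125.0/8381.3 = 0.13423.
P₂ = 0.863 × exp(−0.13423) = 0.863 × 0.87439 = 0.75460 atm.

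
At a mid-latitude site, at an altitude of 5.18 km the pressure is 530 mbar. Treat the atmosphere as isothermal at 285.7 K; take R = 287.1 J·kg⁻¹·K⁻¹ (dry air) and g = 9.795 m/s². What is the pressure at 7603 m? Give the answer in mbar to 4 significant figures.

Scale height: H = RT/g = 287.1 × 285.7 / 9.795 = 8374.1 m.
Between two levels, P₂ = P₁ exp(−Δz/H) with Δz = z₂ − z₁.
Δz = 7603.0 − 5180.0 = 2423.0 m; Δz/H = 2423.0/8374.1 = 0.28934.
P₂ = 530 × exp(−0.28934) = 530 × 0.74876 = 396.84 mbar.

P ≈ 396.8 mbar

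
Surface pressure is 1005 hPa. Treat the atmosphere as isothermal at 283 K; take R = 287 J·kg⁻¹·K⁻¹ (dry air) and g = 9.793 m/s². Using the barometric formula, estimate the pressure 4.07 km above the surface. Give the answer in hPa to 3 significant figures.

P ≈ 615 hPa

Scale height: H = RT/g = 287 × 283 / 9.793 = 8293.8 m.
Barometric formula: P = P₀ exp(−z/H).
z/H = 4070.0/8293.8 = 0.49073; exp(−0.49073) = 0.61218.
P = 1005 × 0.61218 = 615.24 hPa.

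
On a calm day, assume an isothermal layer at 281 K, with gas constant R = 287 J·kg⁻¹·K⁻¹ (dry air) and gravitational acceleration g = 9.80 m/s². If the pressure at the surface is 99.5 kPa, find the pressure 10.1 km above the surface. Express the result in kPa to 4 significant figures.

Scale height: H = RT/g = 287 × 281 / 9.80 = 8229.3 m.
Barometric formula: P = P₀ exp(−z/H).
z/H = 10100/8229.3 = 1.2273; exp(−1.2273) = 0.29308.
P = 99.5 × 0.29308 = 29.161 kPa.

P ≈ 29.16 kPa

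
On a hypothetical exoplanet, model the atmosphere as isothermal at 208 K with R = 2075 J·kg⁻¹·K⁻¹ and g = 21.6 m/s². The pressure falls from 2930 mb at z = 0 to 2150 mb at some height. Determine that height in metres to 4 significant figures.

Scale height: H = RT/g = 2075 × 208 / 21.6 = 19981 m.
Invert the barometric formula: z = H ln(P₀/P).
P₀/P = 2930/2150 = 1.3628; ln(1.3628) = 0.30954.
z = 19981 × 0.30954 = 6184.9 m.

z ≈ 6185 m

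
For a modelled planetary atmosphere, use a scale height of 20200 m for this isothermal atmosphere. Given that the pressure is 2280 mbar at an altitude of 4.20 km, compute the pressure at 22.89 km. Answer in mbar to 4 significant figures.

P ≈ 903.9 mbar

Between two levels, P₂ = P₁ exp(−Δz/H) with Δz = z₂ − z₁.
Δz = 22890 − 4200.0 = 18690 m; Δz/H = 18690/20200 = 0.92525.
P₂ = 2280 × exp(−0.92525) = 2280 × 0.39643 = 903.86 mbar.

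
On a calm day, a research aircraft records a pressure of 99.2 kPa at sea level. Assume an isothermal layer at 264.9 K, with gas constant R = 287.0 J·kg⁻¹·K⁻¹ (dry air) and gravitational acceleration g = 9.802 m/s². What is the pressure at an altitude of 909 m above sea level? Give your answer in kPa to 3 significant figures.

P ≈ 88.2 kPa

Scale height: H = RT/g = 287.0 × 264.9 / 9.802 = 7756.2 m.
Barometric formula: P = P₀ exp(−z/H).
z/H = 909.00/7756.2 = 0.11720; exp(−0.11720) = 0.88941.
P = 99.2 × 0.88941 = 88.229 kPa.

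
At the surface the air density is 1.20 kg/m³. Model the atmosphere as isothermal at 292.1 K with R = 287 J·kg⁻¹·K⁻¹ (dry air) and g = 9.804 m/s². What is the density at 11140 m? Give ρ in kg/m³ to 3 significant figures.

Scale height: H = RT/g = 287 × 292.1 / 9.804 = 8550.9 m.
In an isothermal atmosphere, density decays like pressure: ρ = ρ₀ exp(−z/H).
z/H = 11140/8550.9 = 1.3028; exp(−1.3028) = 0.27177.
ρ = 1.20 × 0.27177 = 0.32612 kg/m³.

ρ ≈ 0.326 kg/m³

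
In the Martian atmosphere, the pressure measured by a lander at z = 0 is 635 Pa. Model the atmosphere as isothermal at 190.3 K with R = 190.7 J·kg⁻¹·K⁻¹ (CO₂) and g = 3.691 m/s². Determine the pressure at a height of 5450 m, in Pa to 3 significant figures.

P ≈ 365 Pa

Scale height: H = RT/g = 190.7 × 190.3 / 3.691 = 9832.1 m.
Barometric formula: P = P₀ exp(−z/H).
z/H = 5450.0/9832.1 = 0.55431; exp(−0.55431) = 0.57447.
P = 635 × 0.57447 = 364.79 Pa.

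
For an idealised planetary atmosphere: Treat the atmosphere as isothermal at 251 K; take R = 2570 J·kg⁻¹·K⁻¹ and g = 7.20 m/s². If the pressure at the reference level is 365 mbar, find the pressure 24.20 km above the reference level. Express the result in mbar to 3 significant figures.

P ≈ 279 mbar

Scale height: H = RT/g = 2570 × 251 / 7.20 = 89593 m.
Barometric formula: P = P₀ exp(−z/H).
z/H = 24200/89593 = 0.27011; exp(−0.27011) = 0.76330.
P = 365 × 0.76330 = 278.60 mbar.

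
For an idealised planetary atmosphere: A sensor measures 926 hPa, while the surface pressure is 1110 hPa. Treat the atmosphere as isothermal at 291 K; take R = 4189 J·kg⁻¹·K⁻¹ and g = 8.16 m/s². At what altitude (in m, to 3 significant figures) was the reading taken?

Scale height: H = RT/g = 4189 × 291 / 8.16 = 149390 m.
Invert the barometric formula: z = H ln(P₀/P).
P₀/P = 1110/926 = 1.1987; ln(1.1987) = 0.18124.
z = 149390 × 0.18124 = 27075 m.

z ≈ 27100 m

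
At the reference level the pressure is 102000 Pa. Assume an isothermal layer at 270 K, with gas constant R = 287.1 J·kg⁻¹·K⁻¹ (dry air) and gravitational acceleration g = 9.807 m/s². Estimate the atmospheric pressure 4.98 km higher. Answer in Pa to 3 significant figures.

P ≈ 54300 Pa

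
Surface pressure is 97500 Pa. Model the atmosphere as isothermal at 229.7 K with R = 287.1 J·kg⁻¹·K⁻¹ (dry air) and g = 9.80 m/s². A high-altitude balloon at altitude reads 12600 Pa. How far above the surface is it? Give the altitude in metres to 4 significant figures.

z ≈ 13770 m

Scale height: H = RT/g = 287.1 × 229.7 / 9.80 = 6729.3 m.
Invert the barometric formula: z = H ln(P₀/P).
P₀/P = 97500/12600 = 7.7381; ln(7.7381) = 2.0462.
z = 6729.3 × 2.0462 = 13769 m.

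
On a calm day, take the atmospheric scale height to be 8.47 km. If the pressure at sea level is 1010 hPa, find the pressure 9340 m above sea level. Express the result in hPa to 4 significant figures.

Barometric formula: P = P₀ exp(−z/H).
z/H = 9340.0/8470.0 = 1.1027; exp(−1.1027) = 0.33197.
P = 1010 × 0.33197 = 335.29 hPa.

P ≈ 335.3 hPa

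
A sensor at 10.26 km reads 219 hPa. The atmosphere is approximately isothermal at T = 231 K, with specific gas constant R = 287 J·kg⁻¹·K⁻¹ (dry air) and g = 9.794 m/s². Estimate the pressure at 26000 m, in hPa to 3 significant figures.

P ≈ 21.4 hPa

Scale height: H = RT/g = 287 × 231 / 9.794 = 6769.1 m.
Between two levels, P₂ = P₁ exp(−Δz/H) with Δz = z₂ − z₁.
Δz = 26000 − 10260 = 15740 m; Δz/H = 15740/6769.1 = 2.3253.
P₂ = 219 × exp(−2.3253) = 219 × 0.097754 = 21.408 hPa.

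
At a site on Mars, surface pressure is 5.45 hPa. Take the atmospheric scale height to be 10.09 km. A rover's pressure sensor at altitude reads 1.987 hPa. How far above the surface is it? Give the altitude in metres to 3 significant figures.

Invert the barometric formula: z = H ln(P₀/P).
P₀/P = 5.45/1.987 = 2.7428; ln(2.7428) = 1.0090.
z = 10090 × 1.0090 = 10181 m.

z ≈ 10200 m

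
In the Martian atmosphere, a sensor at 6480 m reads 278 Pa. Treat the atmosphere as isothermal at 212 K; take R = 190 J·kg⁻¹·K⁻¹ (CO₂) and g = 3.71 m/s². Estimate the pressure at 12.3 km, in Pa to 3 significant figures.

Scale height: H = RT/g = 190 × 212 / 3.71 = 10857 m.
Between two levels, P₂ = P₁ exp(−Δz/H) with Δz = z₂ − z₁.
Δz = 12300 − 6480.0 = 5820.0 m; Δz/H = 5820.0/10857 = 0.53606.
P₂ = 278 × exp(−0.53606) = 278 × 0.58505 = 162.64 Pa.

P ≈ 163 Pa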